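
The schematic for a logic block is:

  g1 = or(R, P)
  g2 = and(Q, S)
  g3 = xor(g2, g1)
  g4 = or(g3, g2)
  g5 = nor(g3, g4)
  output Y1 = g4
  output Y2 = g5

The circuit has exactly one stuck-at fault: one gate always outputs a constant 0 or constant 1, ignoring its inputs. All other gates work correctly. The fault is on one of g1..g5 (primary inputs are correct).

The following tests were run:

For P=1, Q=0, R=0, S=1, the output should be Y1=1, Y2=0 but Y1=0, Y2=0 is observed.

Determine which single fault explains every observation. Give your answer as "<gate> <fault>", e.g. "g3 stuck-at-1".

Fault-free values for test 1 (P=1, Q=0, R=0, S=1): g1=1, g2=0, g3=1, g4=1, g5=0, giving Y1=1, Y2=0. Observed Y1=0, Y2=0.
Test 1: faults giving observed Y1=0, Y2=0 are {g4 stuck-at-0}.
Only g4 stuck-at-0 is consistent with every test.

g4 stuck-at-0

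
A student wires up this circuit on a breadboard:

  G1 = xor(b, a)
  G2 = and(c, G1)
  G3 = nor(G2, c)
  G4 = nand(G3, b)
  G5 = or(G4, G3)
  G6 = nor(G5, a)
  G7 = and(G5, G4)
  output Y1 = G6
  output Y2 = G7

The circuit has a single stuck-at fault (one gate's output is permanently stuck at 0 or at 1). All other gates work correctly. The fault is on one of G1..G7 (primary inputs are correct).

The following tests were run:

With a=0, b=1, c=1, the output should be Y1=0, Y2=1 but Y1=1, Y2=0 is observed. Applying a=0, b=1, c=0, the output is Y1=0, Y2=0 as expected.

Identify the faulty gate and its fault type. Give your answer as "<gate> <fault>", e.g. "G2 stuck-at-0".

G4 stuck-at-0

Fault-free values for test 1 (a=0, b=1, c=1): G1=1, G2=1, G3=0, G4=1, G5=1, G6=0, G7=1, giving Y1=0, Y2=1. Observed Y1=1, Y2=0.
Test 1: faults giving observed Y1=1, Y2=0 are {G4 stuck-at-0, G5 stuck-at-0}.
Test 2 (a=0, b=1, c=0): fault-free G1=1, G2=0, G3=1, G4=0, G5=1, G6=0, G7=0 → Y1=0, Y2=0; observed Y1=0, Y2=0. Eliminates G5 stuck-at-0.
Only G4 stuck-at-0 is consistent with every test.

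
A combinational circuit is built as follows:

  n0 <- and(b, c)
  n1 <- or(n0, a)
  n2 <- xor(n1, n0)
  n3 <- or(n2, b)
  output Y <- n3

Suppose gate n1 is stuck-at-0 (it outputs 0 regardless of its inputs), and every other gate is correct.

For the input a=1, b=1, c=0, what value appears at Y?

1

Propagate with n1 forced: n0=0, n1=0 [stuck-at-0], n2=0, n3=1.
So Y = 1. (Same as the fault-free value — the fault is masked on this input.)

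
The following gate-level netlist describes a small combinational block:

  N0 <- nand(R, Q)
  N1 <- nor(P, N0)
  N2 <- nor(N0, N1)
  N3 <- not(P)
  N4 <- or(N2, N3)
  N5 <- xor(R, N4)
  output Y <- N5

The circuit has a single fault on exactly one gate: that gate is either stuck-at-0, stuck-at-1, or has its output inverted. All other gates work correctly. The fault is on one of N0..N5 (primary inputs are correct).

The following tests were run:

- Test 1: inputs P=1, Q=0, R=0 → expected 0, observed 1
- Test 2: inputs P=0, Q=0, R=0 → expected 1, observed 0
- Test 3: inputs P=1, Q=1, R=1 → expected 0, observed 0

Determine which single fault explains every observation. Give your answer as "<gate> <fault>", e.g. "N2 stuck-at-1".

N3 inverted output

Fault-free values for test 1 (P=1, Q=0, R=0): N0=1, N1=0, N2=0, N3=0, N4=0, N5=0, giving Y=0. Observed 1.
Test 1: faults giving observed 1 are {N0 stuck-at-0, N0 inverted output, N2 stuck-at-1, N2 inverted output, N3 stuck-at-1, N3 inverted output, N4 stuck-at-1, N4 inverted output, N5 stuck-at-1, N5 inverted output}.
Test 2 (P=0, Q=0, R=0): fault-free N0=1, N1=0, N2=0, N3=1, N4=1, N5=1 → 1; observed 0. Eliminates N0 stuck-at-0, N0 inverted output, N2 stuck-at-1, N2 inverted output, N3 stuck-at-1, N4 stuck-at-1, N5 stuck-at-1.
Test 3 (P=1, Q=1, R=1): fault-free N0=0, N1=0, N2=1, N3=0, N4=1, N5=0 → 0; observed 0. Eliminates N4 inverted output, N5 inverted output.
Only N3 inverted output is consistent with every test.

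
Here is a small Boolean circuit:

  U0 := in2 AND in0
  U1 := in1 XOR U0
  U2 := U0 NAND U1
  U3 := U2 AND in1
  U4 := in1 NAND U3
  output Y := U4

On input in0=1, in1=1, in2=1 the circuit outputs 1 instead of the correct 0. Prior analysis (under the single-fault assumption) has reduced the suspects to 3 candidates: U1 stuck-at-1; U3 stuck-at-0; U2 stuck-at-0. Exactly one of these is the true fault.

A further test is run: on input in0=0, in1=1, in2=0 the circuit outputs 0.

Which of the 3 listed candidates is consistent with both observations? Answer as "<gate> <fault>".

Evaluate each candidate on input in0=0, in1=1, in2=0:
  U1 stuck-at-1: U0=0, U1=1 [stuck-at-1], U2=1, U3=1, U4=0 → 0 — matches
  U3 stuck-at-0: U0=0, U1=1, U2=1, U3=0 [stuck-at-0], U4=1 → 1 — eliminated
  U2 stuck-at-0: U0=0, U1=1, U2=0 [stuck-at-0], U3=0, U4=1 → 1 — eliminated
Only U1 stuck-at-1 reproduces the observed 0.

U1 stuck-at-1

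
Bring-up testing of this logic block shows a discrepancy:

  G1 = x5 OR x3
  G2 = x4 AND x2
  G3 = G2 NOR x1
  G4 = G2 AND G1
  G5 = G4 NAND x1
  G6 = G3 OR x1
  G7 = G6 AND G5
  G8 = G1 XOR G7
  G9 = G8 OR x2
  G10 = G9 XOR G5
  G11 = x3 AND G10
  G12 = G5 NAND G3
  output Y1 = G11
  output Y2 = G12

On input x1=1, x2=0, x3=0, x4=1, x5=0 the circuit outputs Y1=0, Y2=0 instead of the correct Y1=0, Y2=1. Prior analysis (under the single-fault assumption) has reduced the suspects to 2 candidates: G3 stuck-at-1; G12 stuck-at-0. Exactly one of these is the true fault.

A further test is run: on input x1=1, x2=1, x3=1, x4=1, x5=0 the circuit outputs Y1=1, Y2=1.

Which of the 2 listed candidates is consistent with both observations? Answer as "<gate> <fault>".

G3 stuck-at-1

Evaluate each candidate on input x1=1, x2=1, x3=1, x4=1, x5=0:
  G3 stuck-at-1: G1=1, G2=1, G3=1 [stuck-at-1], G4=1, G5=0, G6=1, G7=0, G8=1, G9=1, G10=1, G11=1, G12=1 → Y1=1, Y2=1 — matches
  G12 stuck-at-0: G1=1, G2=1, G3=0, G4=1, G5=0, G6=1, G7=0, G8=1, G9=1, G10=1, G11=1, G12=0 [stuck-at-0] → Y1=1, Y2=0 — eliminated
Only G3 stuck-at-1 reproduces the observed Y1=1, Y2=1.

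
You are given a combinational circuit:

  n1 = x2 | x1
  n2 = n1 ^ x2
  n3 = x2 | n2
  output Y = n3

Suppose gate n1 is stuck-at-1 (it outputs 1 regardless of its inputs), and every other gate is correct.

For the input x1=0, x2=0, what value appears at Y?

Propagate with n1 forced: n1=1 [stuck-at-1], n2=1, n3=1.
So Y = 1. (Without the fault it would be 0.)

1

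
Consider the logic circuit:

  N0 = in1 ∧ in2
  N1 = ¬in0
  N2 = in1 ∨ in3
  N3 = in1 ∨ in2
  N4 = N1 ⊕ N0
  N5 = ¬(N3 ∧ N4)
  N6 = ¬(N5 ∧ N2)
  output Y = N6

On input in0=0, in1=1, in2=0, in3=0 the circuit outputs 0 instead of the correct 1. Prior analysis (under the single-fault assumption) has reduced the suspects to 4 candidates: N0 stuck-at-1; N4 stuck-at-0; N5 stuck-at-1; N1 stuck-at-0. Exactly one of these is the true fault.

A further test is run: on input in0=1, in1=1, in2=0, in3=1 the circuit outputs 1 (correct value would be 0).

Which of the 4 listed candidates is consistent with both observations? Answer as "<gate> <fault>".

N0 stuck-at-1

Evaluate each candidate on input in0=1, in1=1, in2=0, in3=1:
  N0 stuck-at-1: N0=1 [stuck-at-1], N1=0, N2=1, N3=1, N4=1, N5=0, N6=1 → 1 — matches
  N4 stuck-at-0: N0=0, N1=0, N2=1, N3=1, N4=0 [stuck-at-0], N5=1, N6=0 → 0 — eliminated
  N5 stuck-at-1: N0=0, N1=0, N2=1, N3=1, N4=0, N5=1 [stuck-at-1], N6=0 → 0 — eliminated
  N1 stuck-at-0: N0=0, N1=0 [stuck-at-0], N2=1, N3=1, N4=0, N5=1, N6=0 → 0 — eliminated
Only N0 stuck-at-1 reproduces the observed 1.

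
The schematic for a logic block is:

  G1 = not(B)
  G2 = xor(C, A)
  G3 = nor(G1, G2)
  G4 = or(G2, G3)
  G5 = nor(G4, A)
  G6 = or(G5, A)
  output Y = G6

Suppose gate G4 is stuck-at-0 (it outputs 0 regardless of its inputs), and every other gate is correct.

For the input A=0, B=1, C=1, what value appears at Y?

1

Propagate with G4 forced: G1=0, G2=1, G3=0, G4=0 [stuck-at-0], G5=1, G6=1.
So Y = 1. (Without the fault it would be 0.)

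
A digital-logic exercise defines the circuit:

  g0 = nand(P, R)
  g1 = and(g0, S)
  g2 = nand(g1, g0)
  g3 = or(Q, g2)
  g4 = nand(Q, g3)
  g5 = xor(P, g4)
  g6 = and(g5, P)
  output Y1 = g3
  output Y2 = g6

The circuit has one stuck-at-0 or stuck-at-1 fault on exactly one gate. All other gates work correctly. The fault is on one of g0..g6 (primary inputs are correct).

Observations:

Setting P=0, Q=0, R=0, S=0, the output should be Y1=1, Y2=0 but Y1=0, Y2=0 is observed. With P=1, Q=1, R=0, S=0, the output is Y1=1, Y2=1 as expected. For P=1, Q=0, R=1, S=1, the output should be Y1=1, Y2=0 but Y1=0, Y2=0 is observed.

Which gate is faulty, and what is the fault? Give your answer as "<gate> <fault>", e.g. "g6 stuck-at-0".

g2 stuck-at-0

Fault-free values for test 1 (P=0, Q=0, R=0, S=0): g0=1, g1=0, g2=1, g3=1, g4=1, g5=1, g6=0, giving Y1=1, Y2=0. Observed Y1=0, Y2=0.
Test 1: faults giving observed Y1=0, Y2=0 are {g1 stuck-at-1, g2 stuck-at-0, g3 stuck-at-0}.
Test 2 (P=1, Q=1, R=0, S=0): fault-free g0=1, g1=0, g2=1, g3=1, g4=0, g5=1, g6=1 → Y1=1, Y2=1; observed Y1=1, Y2=1. Eliminates g3 stuck-at-0.
Test 3 (P=1, Q=0, R=1, S=1): fault-free g0=0, g1=0, g2=1, g3=1, g4=1, g5=0, g6=0 → Y1=1, Y2=0; observed Y1=0, Y2=0. Eliminates g1 stuck-at-1.
Only g2 stuck-at-0 is consistent with every test.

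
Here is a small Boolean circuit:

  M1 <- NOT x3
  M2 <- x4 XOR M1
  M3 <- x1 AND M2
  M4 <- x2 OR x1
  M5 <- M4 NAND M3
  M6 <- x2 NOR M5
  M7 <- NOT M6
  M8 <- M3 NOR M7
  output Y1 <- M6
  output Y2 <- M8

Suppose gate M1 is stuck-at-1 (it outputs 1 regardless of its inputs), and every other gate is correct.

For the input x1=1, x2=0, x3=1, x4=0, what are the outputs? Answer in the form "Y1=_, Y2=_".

Propagate with M1 forced: M1=1 [stuck-at-1], M2=1, M3=1, M4=1, M5=0, M6=1, M7=0, M8=0.
So the outputs are Y1=1, Y2=0. (Without the fault they would be Y1=0, Y2=0.)

Y1=1, Y2=0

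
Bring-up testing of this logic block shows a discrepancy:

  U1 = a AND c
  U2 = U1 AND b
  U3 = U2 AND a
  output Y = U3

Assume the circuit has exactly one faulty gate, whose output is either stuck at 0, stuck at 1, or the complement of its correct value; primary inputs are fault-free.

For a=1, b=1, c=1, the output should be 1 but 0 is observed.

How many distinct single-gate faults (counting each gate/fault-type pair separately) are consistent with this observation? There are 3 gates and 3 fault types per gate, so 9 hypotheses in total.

6

Fault-free: U1=1, U2=1, U3=1 → 1. Observed 0.
  U1 stuck-at-0: output 0 ✓
  U1 stuck-at-1: output 1 ✗
  U1 inverted output: output 0 ✓
  U2 stuck-at-0: output 0 ✓
  U2 stuck-at-1: output 1 ✗
  U2 inverted output: output 0 ✓
  U3 stuck-at-0: output 0 ✓
  U3 stuck-at-1: output 1 ✗
  U3 inverted output: output 0 ✓
Consistent faults: {U1 stuck-at-0, U1 inverted output, U2 stuck-at-0, U2 inverted output, U3 stuck-at-0, U3 inverted output} — 6 in all.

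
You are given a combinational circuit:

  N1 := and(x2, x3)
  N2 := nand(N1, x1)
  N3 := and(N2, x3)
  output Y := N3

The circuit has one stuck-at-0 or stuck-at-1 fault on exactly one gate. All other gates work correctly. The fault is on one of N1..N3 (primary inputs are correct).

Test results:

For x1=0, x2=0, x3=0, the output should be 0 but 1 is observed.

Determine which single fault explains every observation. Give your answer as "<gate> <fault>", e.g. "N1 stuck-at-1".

Fault-free values for test 1 (x1=0, x2=0, x3=0): N1=0, N2=1, N3=0, giving Y=0. Observed 1.
Test 1: faults giving observed 1 are {N3 stuck-at-1}.
Only N3 stuck-at-1 is consistent with every test.

N3 stuck-at-1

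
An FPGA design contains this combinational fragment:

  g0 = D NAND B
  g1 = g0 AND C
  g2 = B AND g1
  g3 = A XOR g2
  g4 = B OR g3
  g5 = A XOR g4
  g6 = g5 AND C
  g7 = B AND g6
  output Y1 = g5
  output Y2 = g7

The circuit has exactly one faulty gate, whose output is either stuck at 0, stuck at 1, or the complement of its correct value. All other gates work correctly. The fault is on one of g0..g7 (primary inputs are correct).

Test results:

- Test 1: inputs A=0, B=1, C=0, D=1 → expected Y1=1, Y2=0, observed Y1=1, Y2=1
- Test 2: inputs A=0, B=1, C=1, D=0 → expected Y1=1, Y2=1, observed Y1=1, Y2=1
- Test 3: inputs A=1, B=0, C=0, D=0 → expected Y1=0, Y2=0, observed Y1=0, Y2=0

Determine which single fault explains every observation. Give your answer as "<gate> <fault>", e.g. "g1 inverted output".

g6 stuck-at-1

Fault-free values for test 1 (A=0, B=1, C=0, D=1): g0=0, g1=0, g2=0, g3=0, g4=1, g5=1, g6=0, g7=0, giving Y1=1, Y2=0. Observed Y1=1, Y2=1.
Test 1: faults giving observed Y1=1, Y2=1 are {g6 stuck-at-1, g6 inverted output, g7 stuck-at-1, g7 inverted output}.
Test 2 (A=0, B=1, C=1, D=0): fault-free g0=1, g1=1, g2=1, g3=1, g4=1, g5=1, g6=1, g7=1 → Y1=1, Y2=1; observed Y1=1, Y2=1. Eliminates g6 inverted output, g7 inverted output.
Test 3 (A=1, B=0, C=0, D=0): fault-free g0=1, g1=0, g2=0, g3=1, g4=1, g5=0, g6=0, g7=0 → Y1=0, Y2=0; observed Y1=0, Y2=0. Eliminates g7 stuck-at-1.
Only g6 stuck-at-1 is consistent with every test.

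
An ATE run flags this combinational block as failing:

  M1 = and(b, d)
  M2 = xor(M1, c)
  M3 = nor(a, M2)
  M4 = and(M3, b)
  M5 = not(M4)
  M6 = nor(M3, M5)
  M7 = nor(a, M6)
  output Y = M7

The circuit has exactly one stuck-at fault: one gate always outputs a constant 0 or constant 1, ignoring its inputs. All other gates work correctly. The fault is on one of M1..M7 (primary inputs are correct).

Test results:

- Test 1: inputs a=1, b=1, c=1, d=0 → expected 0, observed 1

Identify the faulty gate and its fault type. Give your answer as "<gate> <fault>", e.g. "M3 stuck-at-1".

M7 stuck-at-1

Fault-free values for test 1 (a=1, b=1, c=1, d=0): M1=0, M2=1, M3=0, M4=0, M5=1, M6=0, M7=0, giving Y=0. Observed 1.
Test 1: faults giving observed 1 are {M7 stuck-at-1}.
Only M7 stuck-at-1 is consistent with every test.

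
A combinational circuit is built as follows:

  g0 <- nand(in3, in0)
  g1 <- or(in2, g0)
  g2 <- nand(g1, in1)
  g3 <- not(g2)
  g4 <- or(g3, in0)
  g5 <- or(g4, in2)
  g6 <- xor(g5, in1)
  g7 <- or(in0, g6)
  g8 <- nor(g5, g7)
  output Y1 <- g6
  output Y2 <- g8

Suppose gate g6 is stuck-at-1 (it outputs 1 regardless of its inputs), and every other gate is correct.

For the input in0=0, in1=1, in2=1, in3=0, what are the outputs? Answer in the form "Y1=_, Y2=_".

Y1=1, Y2=0

Propagate with g6 forced: g0=1, g1=1, g2=0, g3=1, g4=1, g5=1, g6=1 [stuck-at-1], g7=1, g8=0.
So the outputs are Y1=1, Y2=0. (Without the fault they would be Y1=0, Y2=0.)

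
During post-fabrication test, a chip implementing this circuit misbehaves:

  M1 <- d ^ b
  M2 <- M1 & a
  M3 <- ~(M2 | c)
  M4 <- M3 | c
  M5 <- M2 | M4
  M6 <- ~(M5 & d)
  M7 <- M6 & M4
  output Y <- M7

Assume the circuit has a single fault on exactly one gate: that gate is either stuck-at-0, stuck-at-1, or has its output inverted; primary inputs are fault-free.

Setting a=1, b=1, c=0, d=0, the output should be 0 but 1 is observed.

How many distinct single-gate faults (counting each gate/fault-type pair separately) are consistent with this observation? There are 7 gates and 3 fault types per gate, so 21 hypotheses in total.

Fault-free: M1=1, M2=1, M3=0, M4=0, M5=1, M6=1, M7=0 → 0. Observed 1.
  M1: stuck-at-0, inverted output ✓; others ✗
  M2: stuck-at-0, inverted output ✓; others ✗
  M3: stuck-at-1, inverted output ✓; others ✗
  M4: stuck-at-1, inverted output ✓; others ✗
  M5: none of the 3 fault types match ✗
  M6: none of the 3 fault types match ✗
  M7: stuck-at-1, inverted output ✓; others ✗
Consistent faults: {M1 stuck-at-0, M1 inverted output, M2 stuck-at-0, M2 inverted output, M3 stuck-at-1, M3 inverted output, M4 stuck-at-1, M4 inverted output, M7 stuck-at-1, M7 inverted output} — 10 in all.

10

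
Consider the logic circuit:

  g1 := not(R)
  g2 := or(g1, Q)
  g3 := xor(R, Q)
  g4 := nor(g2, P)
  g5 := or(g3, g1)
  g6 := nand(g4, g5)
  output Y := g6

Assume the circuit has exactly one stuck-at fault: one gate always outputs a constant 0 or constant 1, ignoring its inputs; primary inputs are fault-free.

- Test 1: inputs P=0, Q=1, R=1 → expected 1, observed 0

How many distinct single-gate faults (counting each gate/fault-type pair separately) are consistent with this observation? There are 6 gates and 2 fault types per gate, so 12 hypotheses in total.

1

Fault-free: g1=0, g2=1, g3=0, g4=0, g5=0, g6=1 → 1. Observed 0.
  g1 stuck-at-0: output 1 ✗
  g1 stuck-at-1: output 1 ✗
  g2 stuck-at-0: output 1 ✗
  g2 stuck-at-1: output 1 ✗
  g3 stuck-at-0: output 1 ✗
  g3 stuck-at-1: output 1 ✗
  g4 stuck-at-0: output 1 ✗
  g4 stuck-at-1: output 1 ✗
  g5 stuck-at-0: output 1 ✗
  g5 stuck-at-1: output 1 ✗
  g6 stuck-at-0: output 0 ✓
  g6 stuck-at-1: output 1 ✗
Consistent faults: {g6 stuck-at-0} — 1 in all.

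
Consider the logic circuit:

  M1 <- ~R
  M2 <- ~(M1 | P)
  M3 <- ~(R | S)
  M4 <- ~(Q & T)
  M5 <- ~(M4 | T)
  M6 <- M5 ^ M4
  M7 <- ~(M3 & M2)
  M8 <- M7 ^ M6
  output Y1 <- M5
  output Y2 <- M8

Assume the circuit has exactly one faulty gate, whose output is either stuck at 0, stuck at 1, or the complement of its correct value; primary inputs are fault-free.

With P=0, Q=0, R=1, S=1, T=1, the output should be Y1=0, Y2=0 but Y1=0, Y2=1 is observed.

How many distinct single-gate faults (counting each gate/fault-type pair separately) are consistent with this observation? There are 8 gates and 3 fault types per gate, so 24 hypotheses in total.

10

Fault-free: M1=0, M2=1, M3=0, M4=1, M5=0, M6=1, M7=1, M8=0 → Y1=0, Y2=0. Observed Y1=0, Y2=1.
  M1: none of the 3 fault types match ✗
  M2: none of the 3 fault types match ✗
  M3: stuck-at-1, inverted output ✓; others ✗
  M4: stuck-at-0, inverted output ✓; others ✗
  M5: none of the 3 fault types match ✗
  M6: stuck-at-0, inverted output ✓; others ✗
  M7: stuck-at-0, inverted output ✓; others ✗
  M8: stuck-at-1, inverted output ✓; others ✗
Consistent faults: {M3 stuck-at-1, M3 inverted output, M4 stuck-at-0, M4 inverted output, M6 stuck-at-0, M6 inverted output, M7 stuck-at-0, M7 inverted output, M8 stuck-at-1, M8 inverted output} — 10 in all.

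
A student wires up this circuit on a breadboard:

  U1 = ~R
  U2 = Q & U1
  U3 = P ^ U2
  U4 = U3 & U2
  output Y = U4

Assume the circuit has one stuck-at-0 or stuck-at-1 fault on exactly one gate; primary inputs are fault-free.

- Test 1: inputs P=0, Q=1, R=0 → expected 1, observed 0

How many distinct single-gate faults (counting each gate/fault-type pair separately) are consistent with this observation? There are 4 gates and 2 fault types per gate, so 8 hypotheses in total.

Fault-free: U1=1, U2=1, U3=1, U4=1 → 1. Observed 0.
  U1 stuck-at-0: output 0 ✓
  U1 stuck-at-1: output 1 ✗
  U2 stuck-at-0: output 0 ✓
  U2 stuck-at-1: output 1 ✗
  U3 stuck-at-0: output 0 ✓
  U3 stuck-at-1: output 1 ✗
  U4 stuck-at-0: output 0 ✓
  U4 stuck-at-1: output 1 ✗
Consistent faults: {U1 stuck-at-0, U2 stuck-at-0, U3 stuck-at-0, U4 stuck-at-0} — 4 in all.

4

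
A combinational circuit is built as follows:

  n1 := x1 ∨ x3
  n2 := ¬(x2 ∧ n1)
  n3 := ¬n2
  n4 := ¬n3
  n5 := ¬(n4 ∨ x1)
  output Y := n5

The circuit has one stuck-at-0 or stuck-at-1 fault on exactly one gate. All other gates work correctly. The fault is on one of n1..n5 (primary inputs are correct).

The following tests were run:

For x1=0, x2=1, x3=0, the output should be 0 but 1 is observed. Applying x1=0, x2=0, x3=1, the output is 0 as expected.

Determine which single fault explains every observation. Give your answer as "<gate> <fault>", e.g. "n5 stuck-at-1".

n1 stuck-at-1

Fault-free values for test 1 (x1=0, x2=1, x3=0): n1=0, n2=1, n3=0, n4=1, n5=0, giving Y=0. Observed 1.
Test 1: faults giving observed 1 are {n1 stuck-at-1, n2 stuck-at-0, n3 stuck-at-1, n4 stuck-at-0, n5 stuck-at-1}.
Test 2 (x1=0, x2=0, x3=1): fault-free n1=1, n2=1, n3=0, n4=1, n5=0 → 0; observed 0. Eliminates n2 stuck-at-0, n3 stuck-at-1, n4 stuck-at-0, n5 stuck-at-1.
Only n1 stuck-at-1 is consistent with every test.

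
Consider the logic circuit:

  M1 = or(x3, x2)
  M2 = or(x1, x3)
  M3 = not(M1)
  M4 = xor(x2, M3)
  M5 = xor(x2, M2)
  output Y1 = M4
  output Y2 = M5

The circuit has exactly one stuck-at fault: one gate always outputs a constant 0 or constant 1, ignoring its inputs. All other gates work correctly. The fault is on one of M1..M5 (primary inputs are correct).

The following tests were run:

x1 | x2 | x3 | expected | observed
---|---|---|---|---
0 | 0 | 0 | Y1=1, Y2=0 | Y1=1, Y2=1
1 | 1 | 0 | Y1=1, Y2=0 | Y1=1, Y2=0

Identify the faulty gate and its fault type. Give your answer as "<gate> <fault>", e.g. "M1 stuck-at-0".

Fault-free values for test 1 (x1=0, x2=0, x3=0): M1=0, M2=0, M3=1, M4=1, M5=0, giving Y1=1, Y2=0. Observed Y1=1, Y2=1.
Test 1: faults giving observed Y1=1, Y2=1 are {M2 stuck-at-1, M5 stuck-at-1}.
Test 2 (x1=1, x2=1, x3=0): fault-free M1=1, M2=1, M3=0, M4=1, M5=0 → Y1=1, Y2=0; observed Y1=1, Y2=0. Eliminates M5 stuck-at-1.
Only M2 stuck-at-1 is consistent with every test.

M2 stuck-at-1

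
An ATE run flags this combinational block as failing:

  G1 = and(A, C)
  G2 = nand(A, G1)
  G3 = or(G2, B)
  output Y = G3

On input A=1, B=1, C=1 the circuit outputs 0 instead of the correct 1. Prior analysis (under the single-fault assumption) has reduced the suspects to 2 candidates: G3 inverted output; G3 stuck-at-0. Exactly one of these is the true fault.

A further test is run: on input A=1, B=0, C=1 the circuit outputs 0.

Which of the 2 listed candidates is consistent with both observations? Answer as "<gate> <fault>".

Evaluate each candidate on input A=1, B=0, C=1:
  G3 inverted output: G1=1, G2=0, G3=1 [inverted output] → 1 — eliminated
  G3 stuck-at-0: G1=1, G2=0, G3=0 [stuck-at-0] → 0 — matches
Only G3 stuck-at-0 reproduces the observed 0.

G3 stuck-at-0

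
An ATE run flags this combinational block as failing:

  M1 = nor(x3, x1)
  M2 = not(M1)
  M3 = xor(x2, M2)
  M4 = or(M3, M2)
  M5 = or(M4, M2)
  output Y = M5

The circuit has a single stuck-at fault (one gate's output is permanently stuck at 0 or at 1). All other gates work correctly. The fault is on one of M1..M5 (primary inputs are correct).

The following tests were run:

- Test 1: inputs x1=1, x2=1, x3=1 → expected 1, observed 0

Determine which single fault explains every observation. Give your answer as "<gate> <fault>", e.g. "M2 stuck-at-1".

M5 stuck-at-0

Fault-free values for test 1 (x1=1, x2=1, x3=1): M1=0, M2=1, M3=0, M4=1, M5=1, giving Y=1. Observed 0.
Test 1: faults giving observed 0 are {M5 stuck-at-0}.
Only M5 stuck-at-0 is consistent with every test.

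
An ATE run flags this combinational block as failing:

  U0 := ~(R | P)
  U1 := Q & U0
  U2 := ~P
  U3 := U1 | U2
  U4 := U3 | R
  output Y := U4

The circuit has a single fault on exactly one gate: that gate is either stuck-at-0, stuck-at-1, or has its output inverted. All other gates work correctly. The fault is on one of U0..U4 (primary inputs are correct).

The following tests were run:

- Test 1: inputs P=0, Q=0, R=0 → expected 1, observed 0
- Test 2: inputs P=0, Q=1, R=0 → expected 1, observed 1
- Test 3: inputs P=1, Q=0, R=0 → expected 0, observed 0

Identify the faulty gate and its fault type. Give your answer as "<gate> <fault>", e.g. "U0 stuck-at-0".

U2 stuck-at-0

Fault-free values for test 1 (P=0, Q=0, R=0): U0=1, U1=0, U2=1, U3=1, U4=1, giving Y=1. Observed 0.
Test 1: faults giving observed 0 are {U2 stuck-at-0, U2 inverted output, U3 stuck-at-0, U3 inverted output, U4 stuck-at-0, U4 inverted output}.
Test 2 (P=0, Q=1, R=0): fault-free U0=1, U1=1, U2=1, U3=1, U4=1 → 1; observed 1. Eliminates U3 stuck-at-0, U3 inverted output, U4 stuck-at-0, U4 inverted output.
Test 3 (P=1, Q=0, R=0): fault-free U0=0, U1=0, U2=0, U3=0, U4=0 → 0; observed 0. Eliminates U2 inverted output.
Only U2 stuck-at-0 is consistent with every test.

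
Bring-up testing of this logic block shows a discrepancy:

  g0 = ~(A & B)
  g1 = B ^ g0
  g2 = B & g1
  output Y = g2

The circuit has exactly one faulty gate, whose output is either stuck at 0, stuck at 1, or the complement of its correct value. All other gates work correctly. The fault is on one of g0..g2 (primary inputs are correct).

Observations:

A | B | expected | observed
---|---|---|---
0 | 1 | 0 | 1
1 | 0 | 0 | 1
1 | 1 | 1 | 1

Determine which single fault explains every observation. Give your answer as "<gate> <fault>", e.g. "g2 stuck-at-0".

g2 stuck-at-1

Fault-free values for test 1 (A=0, B=1): g0=1, g1=0, g2=0, giving Y=0. Observed 1.
Test 1: faults giving observed 1 are {g0 stuck-at-0, g0 inverted output, g1 stuck-at-1, g1 inverted output, g2 stuck-at-1, g2 inverted output}.
Test 2 (A=1, B=0): fault-free g0=1, g1=1, g2=0 → 0; observed 1. Eliminates g0 stuck-at-0, g0 inverted output, g1 stuck-at-1, g1 inverted output.
Test 3 (A=1, B=1): fault-free g0=0, g1=1, g2=1 → 1; observed 1. Eliminates g2 inverted output.
Only g2 stuck-at-1 is consistent with every test.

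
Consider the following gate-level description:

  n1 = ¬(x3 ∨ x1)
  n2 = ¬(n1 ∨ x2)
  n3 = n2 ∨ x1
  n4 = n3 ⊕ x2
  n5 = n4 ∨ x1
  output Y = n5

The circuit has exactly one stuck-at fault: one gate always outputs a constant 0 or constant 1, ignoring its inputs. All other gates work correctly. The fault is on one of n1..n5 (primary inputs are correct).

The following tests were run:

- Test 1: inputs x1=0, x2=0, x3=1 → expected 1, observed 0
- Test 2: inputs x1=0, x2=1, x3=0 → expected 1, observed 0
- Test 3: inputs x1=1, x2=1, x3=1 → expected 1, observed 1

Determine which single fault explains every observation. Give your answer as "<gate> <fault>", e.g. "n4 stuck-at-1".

n4 stuck-at-0

Fault-free values for test 1 (x1=0, x2=0, x3=1): n1=0, n2=1, n3=1, n4=1, n5=1, giving Y=1. Observed 0.
Test 1: faults giving observed 0 are {n1 stuck-at-1, n2 stuck-at-0, n3 stuck-at-0, n4 stuck-at-0, n5 stuck-at-0}.
Test 2 (x1=0, x2=1, x3=0): fault-free n1=1, n2=0, n3=0, n4=1, n5=1 → 1; observed 0. Eliminates n1 stuck-at-1, n2 stuck-at-0, n3 stuck-at-0.
Test 3 (x1=1, x2=1, x3=1): fault-free n1=0, n2=0, n3=1, n4=0, n5=1 → 1; observed 1. Eliminates n5 stuck-at-0.
Only n4 stuck-at-0 is consistent with every test.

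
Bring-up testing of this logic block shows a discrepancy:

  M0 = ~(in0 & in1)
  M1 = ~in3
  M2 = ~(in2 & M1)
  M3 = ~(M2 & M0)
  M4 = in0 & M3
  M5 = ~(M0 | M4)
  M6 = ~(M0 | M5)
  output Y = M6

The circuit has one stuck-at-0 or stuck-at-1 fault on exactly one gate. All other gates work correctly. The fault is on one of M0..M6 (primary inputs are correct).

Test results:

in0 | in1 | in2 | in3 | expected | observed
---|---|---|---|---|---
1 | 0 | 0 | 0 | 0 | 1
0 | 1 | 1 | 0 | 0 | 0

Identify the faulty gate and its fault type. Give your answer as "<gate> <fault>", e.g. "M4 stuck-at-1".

Fault-free values for test 1 (in0=1, in1=0, in2=0, in3=0): M0=1, M1=1, M2=1, M3=0, M4=0, M5=0, M6=0, giving Y=0. Observed 1.
Test 1: faults giving observed 1 are {M0 stuck-at-0, M6 stuck-at-1}.
Test 2 (in0=0, in1=1, in2=1, in3=0): fault-free M0=1, M1=1, M2=0, M3=1, M4=0, M5=0, M6=0 → 0; observed 0. Eliminates M6 stuck-at-1.
Only M0 stuck-at-0 is consistent with every test.

M0 stuck-at-0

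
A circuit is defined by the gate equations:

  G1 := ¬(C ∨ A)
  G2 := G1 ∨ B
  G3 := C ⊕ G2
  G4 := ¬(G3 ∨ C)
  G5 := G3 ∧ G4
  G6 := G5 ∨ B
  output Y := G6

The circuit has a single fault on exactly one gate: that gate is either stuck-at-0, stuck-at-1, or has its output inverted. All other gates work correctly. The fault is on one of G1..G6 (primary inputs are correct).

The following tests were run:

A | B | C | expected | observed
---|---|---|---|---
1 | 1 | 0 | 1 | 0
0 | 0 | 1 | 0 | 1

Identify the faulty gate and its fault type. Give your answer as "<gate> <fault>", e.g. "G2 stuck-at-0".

Fault-free values for test 1 (A=1, B=1, C=0): G1=0, G2=1, G3=1, G4=0, G5=0, G6=1, giving Y=1. Observed 0.
Test 1: faults giving observed 0 are {G6 stuck-at-0, G6 inverted output}.
Test 2 (A=0, B=0, C=1): fault-free G1=0, G2=0, G3=1, G4=0, G5=0, G6=0 → 0; observed 1. Eliminates G6 stuck-at-0.
Only G6 inverted output is consistent with every test.

G6 inverted output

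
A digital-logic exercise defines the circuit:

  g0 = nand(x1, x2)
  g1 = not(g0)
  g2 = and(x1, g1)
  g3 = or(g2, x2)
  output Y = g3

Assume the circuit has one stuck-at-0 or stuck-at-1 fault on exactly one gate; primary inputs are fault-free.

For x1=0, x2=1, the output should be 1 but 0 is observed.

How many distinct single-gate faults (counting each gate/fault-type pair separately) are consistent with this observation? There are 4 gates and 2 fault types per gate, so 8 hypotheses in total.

1

Fault-free: g0=1, g1=0, g2=0, g3=1 → 1. Observed 0.
  g0 stuck-at-0: output 1 ✗
  g0 stuck-at-1: output 1 ✗
  g1 stuck-at-0: output 1 ✗
  g1 stuck-at-1: output 1 ✗
  g2 stuck-at-0: output 1 ✗
  g2 stuck-at-1: output 1 ✗
  g3 stuck-at-0: output 0 ✓
  g3 stuck-at-1: output 1 ✗
Consistent faults: {g3 stuck-at-0} — 1 in all.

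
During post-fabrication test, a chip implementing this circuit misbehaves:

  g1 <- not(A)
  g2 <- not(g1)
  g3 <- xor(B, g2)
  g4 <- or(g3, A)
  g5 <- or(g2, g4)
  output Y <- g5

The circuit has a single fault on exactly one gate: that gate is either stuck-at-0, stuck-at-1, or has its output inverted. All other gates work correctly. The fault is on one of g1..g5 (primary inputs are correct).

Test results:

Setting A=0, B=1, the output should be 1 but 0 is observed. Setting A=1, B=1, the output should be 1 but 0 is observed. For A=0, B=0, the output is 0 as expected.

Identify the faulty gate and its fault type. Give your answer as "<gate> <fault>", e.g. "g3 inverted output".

g5 stuck-at-0

Fault-free values for test 1 (A=0, B=1): g1=1, g2=0, g3=1, g4=1, g5=1, giving Y=1. Observed 0.
Test 1: faults giving observed 0 are {g3 stuck-at-0, g3 inverted output, g4 stuck-at-0, g4 inverted output, g5 stuck-at-0, g5 inverted output}.
Test 2 (A=1, B=1): fault-free g1=0, g2=1, g3=0, g4=1, g5=1 → 1; observed 0. Eliminates g3 stuck-at-0, g3 inverted output, g4 stuck-at-0, g4 inverted output.
Test 3 (A=0, B=0): fault-free g1=1, g2=0, g3=0, g4=0, g5=0 → 0; observed 0. Eliminates g5 inverted output.
Only g5 stuck-at-0 is consistent with every test.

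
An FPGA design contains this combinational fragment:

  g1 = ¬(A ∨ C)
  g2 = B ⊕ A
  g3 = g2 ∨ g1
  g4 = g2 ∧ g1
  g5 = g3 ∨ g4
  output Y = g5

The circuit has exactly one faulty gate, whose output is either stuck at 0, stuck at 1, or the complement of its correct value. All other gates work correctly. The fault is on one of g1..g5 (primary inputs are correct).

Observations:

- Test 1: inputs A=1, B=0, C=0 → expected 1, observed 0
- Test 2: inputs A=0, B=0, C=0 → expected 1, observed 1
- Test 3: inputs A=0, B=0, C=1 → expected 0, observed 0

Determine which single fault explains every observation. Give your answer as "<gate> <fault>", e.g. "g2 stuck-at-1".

g2 stuck-at-0

Fault-free values for test 1 (A=1, B=0, C=0): g1=0, g2=1, g3=1, g4=0, g5=1, giving Y=1. Observed 0.
Test 1: faults giving observed 0 are {g2 stuck-at-0, g2 inverted output, g3 stuck-at-0, g3 inverted output, g5 stuck-at-0, g5 inverted output}.
Test 2 (A=0, B=0, C=0): fault-free g1=1, g2=0, g3=1, g4=0, g5=1 → 1; observed 1. Eliminates g3 stuck-at-0, g3 inverted output, g5 stuck-at-0, g5 inverted output.
Test 3 (A=0, B=0, C=1): fault-free g1=0, g2=0, g3=0, g4=0, g5=0 → 0; observed 0. Eliminates g2 inverted output.
Only g2 stuck-at-0 is consistent with every test.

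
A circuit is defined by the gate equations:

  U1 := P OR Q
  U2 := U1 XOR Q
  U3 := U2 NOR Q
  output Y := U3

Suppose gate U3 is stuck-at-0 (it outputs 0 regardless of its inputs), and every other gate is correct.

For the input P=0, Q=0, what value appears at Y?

Propagate with U3 forced: U1=0, U2=0, U3=0 [stuck-at-0].
So Y = 0. (Without the fault it would be 1.)

0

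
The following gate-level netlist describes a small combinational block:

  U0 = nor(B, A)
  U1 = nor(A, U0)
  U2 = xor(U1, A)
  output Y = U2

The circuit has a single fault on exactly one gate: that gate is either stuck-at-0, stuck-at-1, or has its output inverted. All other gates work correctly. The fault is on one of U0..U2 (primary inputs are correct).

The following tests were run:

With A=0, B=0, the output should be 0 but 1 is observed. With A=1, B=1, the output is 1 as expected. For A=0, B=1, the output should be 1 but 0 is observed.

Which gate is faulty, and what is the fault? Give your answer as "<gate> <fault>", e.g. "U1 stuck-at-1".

U0 inverted output

Fault-free values for test 1 (A=0, B=0): U0=1, U1=0, U2=0, giving Y=0. Observed 1.
Test 1: faults giving observed 1 are {U0 stuck-at-0, U0 inverted output, U1 stuck-at-1, U1 inverted output, U2 stuck-at-1, U2 inverted output}.
Test 2 (A=1, B=1): fault-free U0=0, U1=0, U2=1 → 1; observed 1. Eliminates U1 stuck-at-1, U1 inverted output, U2 inverted output.
Test 3 (A=0, B=1): fault-free U0=0, U1=1, U2=1 → 1; observed 0. Eliminates U0 stuck-at-0, U2 stuck-at-1.
Only U0 inverted output is consistent with every test.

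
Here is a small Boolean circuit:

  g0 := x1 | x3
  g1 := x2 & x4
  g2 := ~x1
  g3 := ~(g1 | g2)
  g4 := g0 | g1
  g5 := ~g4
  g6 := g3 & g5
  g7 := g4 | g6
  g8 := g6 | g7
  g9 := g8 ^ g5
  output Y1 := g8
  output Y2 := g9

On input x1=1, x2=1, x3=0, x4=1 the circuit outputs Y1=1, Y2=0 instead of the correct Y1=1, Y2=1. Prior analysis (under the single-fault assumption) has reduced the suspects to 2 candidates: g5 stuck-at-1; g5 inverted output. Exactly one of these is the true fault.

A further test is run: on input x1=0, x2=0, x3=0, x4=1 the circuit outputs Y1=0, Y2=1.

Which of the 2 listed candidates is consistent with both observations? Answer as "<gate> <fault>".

g5 stuck-at-1

Evaluate each candidate on input x1=0, x2=0, x3=0, x4=1:
  g5 stuck-at-1: g0=0, g1=0, g2=1, g3=0, g4=0, g5=1 [stuck-at-1], g6=0, g7=0, g8=0, g9=1 → Y1=0, Y2=1 — matches
  g5 inverted output: g0=0, g1=0, g2=1, g3=0, g4=0, g5=0 [inverted output], g6=0, g7=0, g8=0, g9=0 → Y1=0, Y2=0 — eliminated
Only g5 stuck-at-1 reproduces the observed Y1=0, Y2=1.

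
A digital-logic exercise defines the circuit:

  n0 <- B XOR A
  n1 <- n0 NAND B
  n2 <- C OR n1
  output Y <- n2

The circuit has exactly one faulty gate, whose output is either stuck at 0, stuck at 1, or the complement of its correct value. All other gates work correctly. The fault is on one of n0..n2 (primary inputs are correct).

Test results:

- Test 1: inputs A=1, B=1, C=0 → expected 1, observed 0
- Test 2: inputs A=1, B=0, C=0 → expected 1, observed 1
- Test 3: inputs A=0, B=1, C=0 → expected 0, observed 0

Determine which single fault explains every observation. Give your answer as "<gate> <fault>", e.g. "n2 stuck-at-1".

n0 stuck-at-1

Fault-free values for test 1 (A=1, B=1, C=0): n0=0, n1=1, n2=1, giving Y=1. Observed 0.
Test 1: faults giving observed 0 are {n0 stuck-at-1, n0 inverted output, n1 stuck-at-0, n1 inverted output, n2 stuck-at-0, n2 inverted output}.
Test 2 (A=1, B=0, C=0): fault-free n0=1, n1=1, n2=1 → 1; observed 1. Eliminates n1 stuck-at-0, n1 inverted output, n2 stuck-at-0, n2 inverted output.
Test 3 (A=0, B=1, C=0): fault-free n0=1, n1=0, n2=0 → 0; observed 0. Eliminates n0 inverted output.
Only n0 stuck-at-1 is consistent with every test.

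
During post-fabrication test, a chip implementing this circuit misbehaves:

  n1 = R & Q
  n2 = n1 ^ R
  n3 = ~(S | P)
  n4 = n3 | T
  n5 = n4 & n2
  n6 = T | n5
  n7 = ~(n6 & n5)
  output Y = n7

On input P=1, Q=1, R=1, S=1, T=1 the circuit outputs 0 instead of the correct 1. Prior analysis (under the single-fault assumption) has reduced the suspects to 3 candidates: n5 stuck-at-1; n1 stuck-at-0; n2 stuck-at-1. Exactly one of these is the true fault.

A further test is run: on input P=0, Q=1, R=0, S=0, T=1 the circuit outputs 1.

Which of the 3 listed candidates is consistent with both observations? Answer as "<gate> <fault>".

Evaluate each candidate on input P=0, Q=1, R=0, S=0, T=1:
  n5 stuck-at-1: n1=0, n2=0, n3=1, n4=1, n5=1 [stuck-at-1], n6=1, n7=0 → 0 — eliminated
  n1 stuck-at-0: n1=0 [stuck-at-0], n2=0, n3=1, n4=1, n5=0, n6=1, n7=1 → 1 — matches
  n2 stuck-at-1: n1=0, n2=1 [stuck-at-1], n3=1, n4=1, n5=1, n6=1, n7=0 → 0 — eliminated
Only n1 stuck-at-0 reproduces the observed 1.

n1 stuck-at-0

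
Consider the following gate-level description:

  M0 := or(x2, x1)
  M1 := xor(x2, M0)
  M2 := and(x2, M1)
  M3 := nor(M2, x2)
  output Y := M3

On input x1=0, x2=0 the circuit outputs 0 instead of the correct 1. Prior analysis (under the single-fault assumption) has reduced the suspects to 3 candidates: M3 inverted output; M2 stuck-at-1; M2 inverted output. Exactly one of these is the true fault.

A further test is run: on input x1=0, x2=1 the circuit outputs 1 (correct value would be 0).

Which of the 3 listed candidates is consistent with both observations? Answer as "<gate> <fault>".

Evaluate each candidate on input x1=0, x2=1:
  M3 inverted output: M0=1, M1=0, M2=0, M3=1 [inverted output] → 1 — matches
  M2 stuck-at-1: M0=1, M1=0, M2=1 [stuck-at-1], M3=0 → 0 — eliminated
  M2 inverted output: M0=1, M1=0, M2=1 [inverted output], M3=0 → 0 — eliminated
Only M3 inverted output reproduces the observed 1.

M3 inverted output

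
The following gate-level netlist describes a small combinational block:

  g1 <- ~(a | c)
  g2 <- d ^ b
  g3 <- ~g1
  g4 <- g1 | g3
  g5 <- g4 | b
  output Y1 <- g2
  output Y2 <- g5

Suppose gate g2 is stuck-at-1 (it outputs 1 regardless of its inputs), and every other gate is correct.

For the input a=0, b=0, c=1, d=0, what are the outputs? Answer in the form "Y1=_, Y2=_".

Propagate with g2 forced: g1=0, g2=1 [stuck-at-1], g3=1, g4=1, g5=1.
So the outputs are Y1=1, Y2=1. (Without the fault they would be Y1=0, Y2=1.)

Y1=1, Y2=1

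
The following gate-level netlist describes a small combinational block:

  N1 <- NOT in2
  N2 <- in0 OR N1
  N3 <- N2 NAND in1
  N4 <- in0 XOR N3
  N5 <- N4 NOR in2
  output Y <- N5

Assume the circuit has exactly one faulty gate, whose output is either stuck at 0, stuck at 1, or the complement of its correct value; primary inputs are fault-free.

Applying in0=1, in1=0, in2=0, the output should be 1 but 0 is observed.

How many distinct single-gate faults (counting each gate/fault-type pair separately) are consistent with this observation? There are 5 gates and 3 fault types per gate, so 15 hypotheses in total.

6

Fault-free: N1=1, N2=1, N3=1, N4=0, N5=1 → 1. Observed 0.
  N1: none of the 3 fault types match ✗
  N2: none of the 3 fault types match ✗
  N3: stuck-at-0, inverted output ✓; others ✗
  N4: stuck-at-1, inverted output ✓; others ✗
  N5: stuck-at-0, inverted output ✓; others ✗
Consistent faults: {N3 stuck-at-0, N3 inverted output, N4 stuck-at-1, N4 inverted output, N5 stuck-at-0, N5 inverted output} — 6 in all.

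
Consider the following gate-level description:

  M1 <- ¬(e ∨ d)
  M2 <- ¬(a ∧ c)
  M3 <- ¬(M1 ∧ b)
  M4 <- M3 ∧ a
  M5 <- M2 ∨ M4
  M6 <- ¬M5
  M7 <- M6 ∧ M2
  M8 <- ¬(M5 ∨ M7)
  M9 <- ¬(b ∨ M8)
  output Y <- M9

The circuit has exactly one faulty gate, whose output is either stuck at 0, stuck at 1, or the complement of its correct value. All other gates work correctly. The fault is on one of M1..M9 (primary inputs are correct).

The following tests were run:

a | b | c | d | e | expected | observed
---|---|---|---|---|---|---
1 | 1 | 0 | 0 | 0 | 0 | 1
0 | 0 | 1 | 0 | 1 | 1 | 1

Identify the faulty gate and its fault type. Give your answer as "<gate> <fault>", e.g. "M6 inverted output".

M9 stuck-at-1

Fault-free values for test 1 (a=1, b=1, c=0, d=0, e=0): M1=1, M2=1, M3=0, M4=0, M5=1, M6=0, M7=0, M8=0, M9=0, giving Y=0. Observed 1.
Test 1: faults giving observed 1 are {M9 stuck-at-1, M9 inverted output}.
Test 2 (a=0, b=0, c=1, d=0, e=1): fault-free M1=0, M2=1, M3=1, M4=0, M5=1, M6=0, M7=0, M8=0, M9=1 → 1; observed 1. Eliminates M9 inverted output.
Only M9 stuck-at-1 is consistent with every test.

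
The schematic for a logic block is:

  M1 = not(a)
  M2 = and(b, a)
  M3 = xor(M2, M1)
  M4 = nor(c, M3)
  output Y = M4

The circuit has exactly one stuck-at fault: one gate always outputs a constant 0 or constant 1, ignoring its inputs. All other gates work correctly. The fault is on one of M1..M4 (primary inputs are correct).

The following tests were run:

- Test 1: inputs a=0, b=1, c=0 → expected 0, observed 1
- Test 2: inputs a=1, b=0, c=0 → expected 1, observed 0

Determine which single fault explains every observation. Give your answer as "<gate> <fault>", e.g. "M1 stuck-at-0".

M2 stuck-at-1

Fault-free values for test 1 (a=0, b=1, c=0): M1=1, M2=0, M3=1, M4=0, giving Y=0. Observed 1.
Test 1: faults giving observed 1 are {M1 stuck-at-0, M2 stuck-at-1, M3 stuck-at-0, M4 stuck-at-1}.
Test 2 (a=1, b=0, c=0): fault-free M1=0, M2=0, M3=0, M4=1 → 1; observed 0. Eliminates M1 stuck-at-0, M3 stuck-at-0, M4 stuck-at-1.
Only M2 stuck-at-1 is consistent with every test.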